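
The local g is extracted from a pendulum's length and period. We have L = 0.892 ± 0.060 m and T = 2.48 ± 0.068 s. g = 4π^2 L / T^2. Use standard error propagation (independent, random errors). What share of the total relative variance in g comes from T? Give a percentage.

39.9%

(δg/g)² = (1·δL/L)² + (-2·δT/T)²
  L term: (1×0.0673)² = 0.00452
  T term: (-2×0.0274)² = 0.00301
Total = 0.00753. Share from T = 0.00301/0.00753 = 0.399.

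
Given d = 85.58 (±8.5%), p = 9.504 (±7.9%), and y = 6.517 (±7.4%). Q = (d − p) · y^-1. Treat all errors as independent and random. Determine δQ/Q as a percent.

12.1%

Let u = d − p = 76.08. δu = √(δd² + δp²) = √(52.9 + 0.564) = 7.31, so δu/u = 0.0961.
Q is then a monomial in u, y:
δQ/Q = √((δu/u)² + (-1·δy/y)²) = √(0.00924 + 0.00548) = 0.121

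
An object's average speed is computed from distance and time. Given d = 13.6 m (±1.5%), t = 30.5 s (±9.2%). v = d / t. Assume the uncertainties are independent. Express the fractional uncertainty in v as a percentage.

9.32%

Relative error in a monomial: (δv/v)² = Σ (nᵢ · δxᵢ/xᵢ)².
  (1·δd/d)² = (1×0.0150)² = 0.000225;  (-1·δt/t)² = (-1×0.0920)² = 0.00846
δv/v = √(0.00869) = 0.0932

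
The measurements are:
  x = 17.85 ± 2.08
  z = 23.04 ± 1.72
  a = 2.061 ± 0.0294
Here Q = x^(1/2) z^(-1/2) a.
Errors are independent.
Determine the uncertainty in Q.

0.128

For a monomial Q ∝ x^(1/2), z^(-1/2), a, fractional errors add in quadrature:
  (½·δx/x)² = (0.5×0.117)² = 0.00339;  (−½·δz/z)² = (-0.5×0.0747)² = 0.00139;  (1·δa/a)² = (1×0.0143)² = 0.000203
δQ/Q = √(0.00499) = 0.0706
Q = 1.814, so δQ = 0.0706 × 1.814 = 0.128.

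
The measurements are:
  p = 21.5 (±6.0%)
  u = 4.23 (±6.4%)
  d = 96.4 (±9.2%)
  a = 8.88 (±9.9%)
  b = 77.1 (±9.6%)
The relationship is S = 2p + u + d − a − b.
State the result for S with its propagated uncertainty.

57.7 ± 11.9

Sums and differences: (δS)² = Σ (cᵢ δxᵢ)².
  (2·δp)² = 6.66;  (δu)² = 0.0733;  (δd)² = 78.7;  (δa)² = 0.773;  (δb)² = 54.8
δS = √(141) = 11.9
S = 57.7.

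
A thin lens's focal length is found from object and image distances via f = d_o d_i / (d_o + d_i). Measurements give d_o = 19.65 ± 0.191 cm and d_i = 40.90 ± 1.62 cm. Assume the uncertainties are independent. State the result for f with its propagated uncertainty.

∂f/∂d_o = (d_i/(d_o+d_i))² = 0.456;  ∂f/∂d_i = (d_o/(d_o+d_i))² = 0.105
δf = √((∂f/∂d_o · δd_o)² + (∂f/∂d_i · δd_i)²) = √(0.00759 + 0.0291) = 0.192 cm
f = 13.27 cm.

13.27 ± 0.192 cm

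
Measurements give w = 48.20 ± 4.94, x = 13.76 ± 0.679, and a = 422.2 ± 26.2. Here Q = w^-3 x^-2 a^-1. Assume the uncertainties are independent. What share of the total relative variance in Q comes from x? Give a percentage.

(δQ/Q)² = (-3·δw/w)² + (-2·δx/x)² + (-1·δa/a)²
  w term: (-3×0.102)² = 0.0945
  x term: (-2×0.0493)² = 0.00974
  a term: (-1×0.0621)² = 0.00385
Total = 0.108. Share from x = 0.00974/0.108 = 0.0901.

9.01%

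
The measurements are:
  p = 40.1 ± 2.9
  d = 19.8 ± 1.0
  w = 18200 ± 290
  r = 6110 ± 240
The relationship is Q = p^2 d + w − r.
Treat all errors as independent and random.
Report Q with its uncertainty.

Let h = p^2·d = 31800. δh/h = √((2·δp/p)² + (1·δd/d)²) = √(0.0209 + 0.00255) = 0.153, so δh = 4880.
Q = h + w − r: δQ = √(δh² + δw² + δr²) = √(2.38e+07 + 84100 + 57600) = 4890
Q = 43900.

43900 ± 4890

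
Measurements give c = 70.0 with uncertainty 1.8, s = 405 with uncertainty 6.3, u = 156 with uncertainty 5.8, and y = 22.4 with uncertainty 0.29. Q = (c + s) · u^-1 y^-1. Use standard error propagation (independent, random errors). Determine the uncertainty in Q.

0.00567

Let w = c + s = 475. δw = √(δc² + δs²) = √(3.24 + 39.7) = 6.55, so δw/w = 0.0138.
Q is then a monomial in w, u, y:
δQ/Q = √((δw/w)² + (-1·δu/u)² + (-1·δy/y)²) = √(0.000190 + 0.00138 + 0.000168) = 0.0417
Q = 0.136, so δQ = 0.0417 × 0.136 = 0.00567.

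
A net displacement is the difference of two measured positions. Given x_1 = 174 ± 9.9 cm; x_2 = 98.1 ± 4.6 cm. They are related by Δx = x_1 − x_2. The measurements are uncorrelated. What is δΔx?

10.9 cm

Sums and differences: (δΔx)² = Σ (cᵢ δxᵢ)².
  (δx_1)² = 98.0;  (δx_2)² = 21.2
δΔx = √(119) = 10.9 cm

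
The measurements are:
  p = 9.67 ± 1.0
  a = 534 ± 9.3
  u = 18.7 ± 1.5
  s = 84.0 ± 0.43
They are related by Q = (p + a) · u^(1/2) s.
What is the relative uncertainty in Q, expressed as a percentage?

4.39%

Let w = p + a = 544. δw = √(δp² + δa²) = √(1.00 + 86.5) = 9.35, so δw/w = 0.0172.
Q is then a monomial in w, u, s:
δQ/Q = √((δw/w)² + (½·δu/u)² + (1·δs/s)²) = √(0.000296 + 0.00161 + 2.62e-05) = 0.0439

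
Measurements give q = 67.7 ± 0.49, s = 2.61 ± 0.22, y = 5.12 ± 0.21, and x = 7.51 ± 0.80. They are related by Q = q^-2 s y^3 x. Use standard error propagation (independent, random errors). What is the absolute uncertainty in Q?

0.106

Q is a product of powers, so relative uncertainties combine in quadrature:
  (-2·δq/q)² = (-2×0.00724)² = 0.000210;  (1·δs/s)² = (1×0.0843)² = 0.00711;  (3·δy/y)² = (3×0.0410)² = 0.0151;  (1·δx/x)² = (1×0.107)² = 0.0113
δQ/Q = √(0.0338) = 0.184
Q = 0.574, so δQ = 0.184 × 0.574 = 0.106.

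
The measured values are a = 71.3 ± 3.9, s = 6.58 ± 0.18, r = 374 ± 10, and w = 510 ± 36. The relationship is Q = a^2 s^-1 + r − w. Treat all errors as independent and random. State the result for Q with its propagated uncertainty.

637 ± 94.8

Let p = a^2·s^-1 = 773. δp/p = √((2·δa/a)² + (-1·δs/s)²) = √(0.0120 + 0.000748) = 0.113, so δp = 87.1.
Q = p + r − w: δQ = √(δp² + δr² + δw²) = √(7590 + 100 + 1300) = 94.8
Q = 637.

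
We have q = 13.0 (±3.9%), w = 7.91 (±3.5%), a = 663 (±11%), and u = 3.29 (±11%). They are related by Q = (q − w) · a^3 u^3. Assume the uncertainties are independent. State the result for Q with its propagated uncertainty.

(5.28 ± 2.54) × 10^10

Let h = q − w = 5.09. δh = √(δq² + δw²) = √(0.257 + 0.0766) = 0.578, so δh/h = 0.113.
Q is then a monomial in h, a, u:
δQ/Q = √((δh/h)² + (3·δa/a)² + (3·δu/u)²) = √(0.0129 + 0.109 + 0.109) = 0.480
Q = 5.28e+10, so δQ = 0.480 × 5.28e+10 = 2.54e+10.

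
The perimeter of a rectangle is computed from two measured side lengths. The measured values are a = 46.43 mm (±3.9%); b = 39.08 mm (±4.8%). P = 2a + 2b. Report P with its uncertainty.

171.0 ± 5.21 mm

Sums and differences: (δP)² = Σ (cᵢ δxᵢ)².
  (2·δa)² = 13.1;  (2·δb)² = 14.1
δP = √(27.2) = 5.21 mm
P = 171.0 mm.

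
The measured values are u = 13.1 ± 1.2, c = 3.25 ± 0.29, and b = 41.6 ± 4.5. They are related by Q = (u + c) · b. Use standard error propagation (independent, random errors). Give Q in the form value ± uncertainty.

680 ± 89.7

Let w = u + c = 16.4. δw = √(δu² + δc²) = √(1.44 + 0.0841) = 1.23, so δw/w = 0.0755.
Q is then a monomial in w, b:
δQ/Q = √((δw/w)² + (1·δb/b)²) = √(0.00570 + 0.0117) = 0.132
Q = 680, so δQ = 0.132 × 680 = 89.7.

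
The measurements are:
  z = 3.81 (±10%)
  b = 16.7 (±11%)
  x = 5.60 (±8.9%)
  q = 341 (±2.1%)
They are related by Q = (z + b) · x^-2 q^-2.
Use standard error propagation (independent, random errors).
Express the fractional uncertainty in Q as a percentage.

Let u = z + b = 20.5. δu = √(δz² + δb²) = √(0.145 + 3.37) = 1.88, so δu/u = 0.0915.
Q is then a monomial in u, x, q:
δQ/Q = √((δu/u)² + (-2·δx/x)² + (-2·δq/q)²) = √(0.00837 + 0.0317 + 0.00176) = 0.204

20.4%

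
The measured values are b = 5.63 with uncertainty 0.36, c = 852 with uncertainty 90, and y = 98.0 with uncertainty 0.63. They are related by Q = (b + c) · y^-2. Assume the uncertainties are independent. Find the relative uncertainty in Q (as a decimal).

0.106

Let u = b + c = 858. δu = √(δb² + δc²) = √(0.130 + 8100) = 90.0, so δu/u = 0.105.
Q is then a monomial in u, y:
δQ/Q = √((δu/u)² + (-2·δy/y)²) = √(0.0110 + 0.000165) = 0.106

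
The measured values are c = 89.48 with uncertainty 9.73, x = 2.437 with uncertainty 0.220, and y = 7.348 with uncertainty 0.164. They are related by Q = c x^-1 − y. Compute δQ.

Let p = c·x^-1 = 36.72. δp/p = √((1·δc/c)² + (-1·δx/x)²) = √(0.0118 + 0.00815) = 0.141, so δp = 5.19.
Q = p − y: δQ = √(δp² + δy²) = √(26.9 + 0.0269) = 5.19

5.19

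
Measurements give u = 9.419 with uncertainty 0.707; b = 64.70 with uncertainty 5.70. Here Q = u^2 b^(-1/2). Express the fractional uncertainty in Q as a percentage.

15.6%

Products/powers → add relative errors in quadrature, weighted by exponent:
  (2·δu/u)² = (2×0.0751)² = 0.0225;  (−½·δb/b)² = (-0.5×0.0881)² = 0.00194
δQ/Q = √(0.0245) = 0.156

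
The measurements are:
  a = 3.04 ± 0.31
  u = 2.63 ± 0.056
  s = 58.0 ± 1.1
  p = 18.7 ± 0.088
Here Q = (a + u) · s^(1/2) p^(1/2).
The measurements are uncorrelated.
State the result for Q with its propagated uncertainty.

Let w = a + u = 5.67. δw = √(δa² + δu²) = √(0.0961 + 0.00314) = 0.315, so δw/w = 0.0556.
Q is then a monomial in w, s, p:
δQ/Q = √((δw/w)² + (½·δs/s)² + (½·δp/p)²) = √(0.00309 + 8.99e-05 + 5.54e-06) = 0.0564
Q = 187, so δQ = 0.0564 × 187 = 10.5.

187 ± 10.5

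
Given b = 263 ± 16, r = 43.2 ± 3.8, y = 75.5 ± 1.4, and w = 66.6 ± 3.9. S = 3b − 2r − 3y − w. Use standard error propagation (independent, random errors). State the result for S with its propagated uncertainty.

S is a linear combination, so absolute uncertainties add in quadrature:
  (3·δb)² = 2300;  (2·δr)² = 57.8;  (3·δy)² = 17.6;  (δw)² = 15.2
δS = √(2390) = 48.9
S = 410.

410 ± 48.9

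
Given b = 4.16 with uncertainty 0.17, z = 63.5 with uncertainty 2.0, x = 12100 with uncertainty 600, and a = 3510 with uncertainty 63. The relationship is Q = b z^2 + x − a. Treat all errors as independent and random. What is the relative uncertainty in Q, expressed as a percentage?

Let p = b·z^2 = 16800. δp/p = √((1·δb/b)² + (2·δz/z)²) = √(0.00167 + 0.00397) = 0.0751, so δp = 1260.
Q = p + x − a: δQ = √(δp² + δx² + δa²) = √(1.59e+06 + 3.6e+05 + 3970) = 1400
Q = 25400, so δQ/Q = 1400/25400 = 0.0551.

5.51%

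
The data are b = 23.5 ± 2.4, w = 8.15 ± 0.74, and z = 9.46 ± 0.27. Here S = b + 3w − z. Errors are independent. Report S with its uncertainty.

38.5 ± 3.28

Each term contributes (cᵢ δxᵢ)² to (δS)²:
  (δb)² = 5.76;  (3·δw)² = 4.93;  (δz)² = 0.0729
δS = √(10.8) = 3.28
S = 38.5.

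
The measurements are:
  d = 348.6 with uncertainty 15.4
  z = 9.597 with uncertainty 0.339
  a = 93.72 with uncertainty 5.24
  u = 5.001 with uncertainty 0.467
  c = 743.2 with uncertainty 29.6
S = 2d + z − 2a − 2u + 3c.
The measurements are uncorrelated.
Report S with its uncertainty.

2739 ± 94.6

For a sum/difference, combine absolute errors in quadrature:
  (2·δd)² = 949;  (δz)² = 0.115;  (2·δa)² = 110;  (2·δu)² = 0.872;  (3·δc)² = 7890
δS = √(8940) = 94.6
S = 2739.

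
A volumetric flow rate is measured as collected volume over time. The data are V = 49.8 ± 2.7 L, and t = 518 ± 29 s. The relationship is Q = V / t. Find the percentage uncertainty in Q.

Each factor contributes (exponent × relative error)² to (δQ/Q)²:
  (1·δV/V)² = (1×0.0542)² = 0.00294;  (-1·δt/t)² = (-1×0.0560)² = 0.00313
δQ/Q = √(0.00607) = 0.0779

7.79%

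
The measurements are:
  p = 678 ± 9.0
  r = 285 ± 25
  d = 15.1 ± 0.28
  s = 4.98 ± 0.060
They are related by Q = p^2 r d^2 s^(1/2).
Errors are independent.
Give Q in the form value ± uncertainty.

(6.67 ± 0.660) × 10^10

Relative error in a monomial: (δQ/Q)² = Σ (nᵢ · δxᵢ/xᵢ)².
  (2·δp/p)² = (2×0.0133)² = 0.000705;  (1·δr/r)² = (1×0.0877)² = 0.00769;  (2·δd/d)² = (2×0.0185)² = 0.00138;  (½·δs/s)² = (0.5×0.0120)² = 3.63e-05
δQ/Q = √(0.00981) = 0.0991
Q = 6.67e+10, so δQ = 0.0991 × 6.67e+10 = 6.6e+09.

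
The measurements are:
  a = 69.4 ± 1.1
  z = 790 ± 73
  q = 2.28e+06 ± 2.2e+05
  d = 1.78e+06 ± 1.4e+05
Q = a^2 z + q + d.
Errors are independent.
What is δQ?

4.54e+05

Let p = a^2·z = 3.8e+06. δp/p = √((2·δa/a)² + (1·δz/z)²) = √(0.00100 + 0.00854) = 0.0977, so δp = 3.72e+05.
Q = p + q + d: δQ = √(δp² + δq² + δd²) = √(1.38e+11 + 4.84e+10 + 1.96e+10) = 4.54e+05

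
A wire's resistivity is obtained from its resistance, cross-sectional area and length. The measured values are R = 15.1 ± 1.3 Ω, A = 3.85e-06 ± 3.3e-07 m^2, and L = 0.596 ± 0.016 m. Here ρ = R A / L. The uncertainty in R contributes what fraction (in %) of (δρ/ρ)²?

47.9%

(δρ/ρ)² = (1·δR/R)² + (1·δA/A)² + (-1·δL/L)²
  R term: (1×0.0861)² = 0.00741
  A term: (1×0.0857)² = 0.00735
  L term: (-1×0.0268)² = 0.000721
Total = 0.0155. Share from R = 0.00741/0.0155 = 0.479.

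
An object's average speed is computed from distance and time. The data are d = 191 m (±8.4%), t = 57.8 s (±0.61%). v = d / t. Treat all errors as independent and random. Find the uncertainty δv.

v is a product of powers, so relative uncertainties combine in quadrature:
  (1·δd/d)² = (1×0.0840)² = 0.00706;  (-1·δt/t)² = (-1×0.00610)² = 3.72e-05
δv/v = √(0.00709) = 0.0842
v = 3.30 m/s, so δv = 0.0842 × 3.30 = 0.278 m/s.

0.278 m/s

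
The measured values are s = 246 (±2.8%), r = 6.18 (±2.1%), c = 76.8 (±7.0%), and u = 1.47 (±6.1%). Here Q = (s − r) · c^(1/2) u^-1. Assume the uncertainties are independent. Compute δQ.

109

Let w = s − r = 240. δw = √(δs² + δr²) = √(47.4 + 0.0168) = 6.89, so δw/w = 0.0287.
Q is then a monomial in w, c, u:
δQ/Q = √((δw/w)² + (½·δc/c)² + (-1·δu/u)²) = √(0.000825 + 0.00123 + 0.00372) = 0.0760
Q = 1430, so δQ = 0.0760 × 1430 = 109.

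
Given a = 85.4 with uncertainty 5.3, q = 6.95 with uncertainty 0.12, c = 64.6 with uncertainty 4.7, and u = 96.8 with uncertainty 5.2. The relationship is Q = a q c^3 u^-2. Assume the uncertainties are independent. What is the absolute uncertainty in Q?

4300

Relative error in a monomial: (δQ/Q)² = Σ (nᵢ · δxᵢ/xᵢ)².
  (1·δa/a)² = (1×0.0621)² = 0.00385;  (1·δq/q)² = (1×0.0173)² = 0.000298;  (3·δc/c)² = (3×0.0728)² = 0.0476;  (-2·δu/u)² = (-2×0.0537)² = 0.0115
δQ/Q = √(0.0633) = 0.252
Q = 17100, so δQ = 0.252 × 17100 = 4300.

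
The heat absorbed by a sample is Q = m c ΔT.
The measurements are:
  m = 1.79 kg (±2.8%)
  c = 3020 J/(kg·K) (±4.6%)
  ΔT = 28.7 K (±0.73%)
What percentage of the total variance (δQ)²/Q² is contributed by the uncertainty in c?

71.6%

(δQ/Q)² = (1·δm/m)² + (1·δc/c)² + (1·δΔT/ΔT)²
  m term: (1×0.0280)² = 0.000784
  c term: (1×0.0460)² = 0.00212
  ΔT term: (1×0.00730)² = 5.33e-05
Total = 0.00295. Share from c = 0.00212/0.00295 = 0.716.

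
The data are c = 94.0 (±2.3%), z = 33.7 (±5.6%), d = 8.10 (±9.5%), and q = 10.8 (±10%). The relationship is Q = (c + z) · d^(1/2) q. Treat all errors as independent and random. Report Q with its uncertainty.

3930 ± 443

Let u = c + z = 128. δu = √(δc² + δz²) = √(4.67 + 3.56) = 2.87, so δu/u = 0.0225.
Q is then a monomial in u, d, q:
δQ/Q = √((δu/u)² + (½·δd/d)² + (1·δq/q)²) = √(0.000505 + 0.00226 + 0.0100) = 0.113
Q = 3930, so δQ = 0.113 × 3930 = 443.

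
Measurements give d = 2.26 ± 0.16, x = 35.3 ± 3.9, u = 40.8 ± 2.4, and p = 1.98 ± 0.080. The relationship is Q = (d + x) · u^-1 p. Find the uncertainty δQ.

0.230

Let w = d + x = 37.6. δw = √(δd² + δx²) = √(0.0256 + 15.2) = 3.90, so δw/w = 0.104.
Q is then a monomial in w, u, p:
δQ/Q = √((δw/w)² + (-1·δu/u)² + (1·δp/p)²) = √(0.0108 + 0.00346 + 0.00163) = 0.126
Q = 1.82, so δQ = 0.126 × 1.82 = 0.230.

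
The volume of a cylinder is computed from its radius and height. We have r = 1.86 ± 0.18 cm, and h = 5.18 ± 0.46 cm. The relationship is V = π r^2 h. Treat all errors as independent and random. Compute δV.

Relative error in a monomial: (δV/V)² = Σ (nᵢ · δxᵢ/xᵢ)².
  (2·δr/r)² = (2×0.0968)² = 0.0375;  (1·δh/h)² = (1×0.0888)² = 0.00789
δV/V = √(0.0453) = 0.213
V = 56.3 cm^3, so δV = 0.213 × 56.3 = 12.0 cm^3.

12.0 cm^3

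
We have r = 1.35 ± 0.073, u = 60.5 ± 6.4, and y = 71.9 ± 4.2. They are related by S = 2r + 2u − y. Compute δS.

13.5

Absolute uncertainties add in quadrature for a linear combination:
  (2·δr)² = 0.0213;  (2·δu)² = 164;  (δy)² = 17.6
δS = √(182) = 13.5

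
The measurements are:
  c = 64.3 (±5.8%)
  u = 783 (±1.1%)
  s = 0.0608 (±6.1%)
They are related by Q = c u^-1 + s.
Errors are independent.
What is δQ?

Let p = c·u^-1 = 0.0821. δp/p = √((1·δc/c)² + (-1·δu/u)²) = √(0.00336 + 0.000121) = 0.0590, so δp = 0.00485.
Q = p + s: δQ = √(δp² + δs²) = √(2.35e-05 + 1.38e-05) = 0.00610

0.00610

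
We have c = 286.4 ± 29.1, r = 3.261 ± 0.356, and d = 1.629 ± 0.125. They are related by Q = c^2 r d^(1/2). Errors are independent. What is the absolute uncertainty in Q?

79800

Each factor contributes (exponent × relative error)² to (δQ/Q)²:
  (2·δc/c)² = (2×0.102)² = 0.0413;  (1·δr/r)² = (1×0.109)² = 0.0119;  (½·δd/d)² = (0.5×0.0767)² = 0.00147
δQ/Q = √(0.0547) = 0.234
Q = 341400, so δQ = 0.234 × 341400 = 79800.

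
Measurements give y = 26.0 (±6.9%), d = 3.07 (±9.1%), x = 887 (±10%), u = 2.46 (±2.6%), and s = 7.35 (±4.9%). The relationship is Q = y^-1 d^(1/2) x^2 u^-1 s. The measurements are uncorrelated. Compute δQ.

35400

For a monomial Q ∝ y^-1, d^(1/2), x^2, u^-1, s, fractional errors add in quadrature:
  (-1·δy/y)² = (-1×0.0690)² = 0.00476;  (½·δd/d)² = (0.5×0.0910)² = 0.00207;  (2·δx/x)² = (2×0.100)² = 0.0400;  (-1·δu/u)² = (-1×0.0260)² = 0.000676;  (1·δs/s)² = (1×0.0490)² = 0.00240
δQ/Q = √(0.0499) = 0.223
Q = 1.58e+05, so δQ = 0.223 × 1.58e+05 = 35400.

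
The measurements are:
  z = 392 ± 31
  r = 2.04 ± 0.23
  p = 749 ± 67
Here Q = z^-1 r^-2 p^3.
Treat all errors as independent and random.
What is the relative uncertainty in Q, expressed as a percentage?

35.9%

For a monomial Q ∝ z^-1, r^-2, p^3, fractional errors add in quadrature:
  (-1·δz/z)² = (-1×0.0791)² = 0.00625;  (-2·δr/r)² = (-2×0.113)² = 0.0508;  (3·δp/p)² = (3×0.0895)² = 0.0720
δQ/Q = √(0.129) = 0.359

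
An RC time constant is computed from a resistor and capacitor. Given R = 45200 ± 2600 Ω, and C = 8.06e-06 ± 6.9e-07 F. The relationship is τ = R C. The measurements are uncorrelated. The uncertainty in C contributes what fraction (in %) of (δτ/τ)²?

(δτ/τ)² = (1·δR/R)² + (1·δC/C)²
  R term: (1×0.0575)² = 0.00331
  C term: (1×0.0856)² = 0.00733
Total = 0.0106. Share from C = 0.00733/0.0106 = 0.689.

68.9%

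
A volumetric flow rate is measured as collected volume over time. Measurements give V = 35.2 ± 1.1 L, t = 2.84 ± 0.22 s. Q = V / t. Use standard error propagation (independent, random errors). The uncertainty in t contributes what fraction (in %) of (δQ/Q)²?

86.0%

(δQ/Q)² = (1·δV/V)² + (-1·δt/t)²
  V term: (1×0.0312)² = 0.000977
  t term: (-1×0.0775)² = 0.00600
Total = 0.00698. Share from t = 0.00600/0.00698 = 0.860.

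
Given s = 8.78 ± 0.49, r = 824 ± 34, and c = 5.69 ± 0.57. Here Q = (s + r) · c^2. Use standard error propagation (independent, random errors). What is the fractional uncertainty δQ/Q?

0.204

Let u = s + r = 833. δu = √(δs² + δr²) = √(0.240 + 1160) = 34.0, so δu/u = 0.0408.
Q is then a monomial in u, c:
δQ/Q = √((δu/u)² + (2·δc/c)²) = √(0.00167 + 0.0401) = 0.204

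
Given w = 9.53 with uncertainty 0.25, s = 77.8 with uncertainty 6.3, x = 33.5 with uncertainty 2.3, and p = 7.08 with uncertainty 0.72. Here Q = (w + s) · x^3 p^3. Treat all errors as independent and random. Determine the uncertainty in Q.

4.37e+08

Let u = w + s = 87.3. δu = √(δw² + δs²) = √(0.0625 + 39.7) = 6.30, so δu/u = 0.0722.
Q is then a monomial in u, x, p:
δQ/Q = √((δu/u)² + (3·δx/x)² + (3·δp/p)²) = √(0.00521 + 0.0424 + 0.0931) = 0.375
Q = 1.17e+09, so δQ = 0.375 × 1.17e+09 = 4.37e+08.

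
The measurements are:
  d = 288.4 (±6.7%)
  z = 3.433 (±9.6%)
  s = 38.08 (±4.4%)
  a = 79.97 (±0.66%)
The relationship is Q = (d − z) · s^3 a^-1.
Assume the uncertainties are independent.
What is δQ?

Let u = d − z = 285.0. δu = √(δd² + δz²) = √(373 + 0.109) = 19.3, so δu/u = 0.0678.
Q is then a monomial in u, s, a:
δQ/Q = √((δu/u)² + (3·δs/s)² + (-1·δa/a)²) = √(0.00460 + 0.0174 + 4.36e-05) = 0.149
Q = 196800, so δQ = 0.149 × 196800 = 29200.

29200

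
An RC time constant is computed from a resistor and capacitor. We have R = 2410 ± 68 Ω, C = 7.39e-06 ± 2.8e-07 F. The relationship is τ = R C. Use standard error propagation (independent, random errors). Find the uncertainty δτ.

0.000841 s

For a monomial τ ∝ R, C, fractional errors add in quadrature:
  (1·δR/R)² = (1×0.0282)² = 0.000796;  (1·δC/C)² = (1×0.0379)² = 0.00144
δτ/τ = √(0.00223) = 0.0472
τ = 0.0178 s, so δτ = 0.0472 × 0.0178 = 0.000841 s.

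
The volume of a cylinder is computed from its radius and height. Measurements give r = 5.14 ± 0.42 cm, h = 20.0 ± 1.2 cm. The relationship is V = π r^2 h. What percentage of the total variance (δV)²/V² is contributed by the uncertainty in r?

88.1%

(δV/V)² = (2·δr/r)² + (1·δh/h)²
  r term: (2×0.0817)² = 0.0267
  h term: (1×0.0600)² = 0.00360
Total = 0.0303. Share from r = 0.0267/0.0303 = 0.881.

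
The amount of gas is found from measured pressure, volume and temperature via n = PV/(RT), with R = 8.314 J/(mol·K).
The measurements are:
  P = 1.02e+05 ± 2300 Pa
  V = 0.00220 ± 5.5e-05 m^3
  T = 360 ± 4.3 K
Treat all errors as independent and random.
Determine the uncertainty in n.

Since n is a product/quotient, work with relative uncertainties:
  (1·δP/P)² = (1×0.0225)² = 0.000508;  (1·δV/V)² = (1×0.0250)² = 0.000625;  (-1·δT/T)² = (-1×0.0119)² = 0.000143
δn/n = √(0.00128) = 0.0357
n = 0.0750 mol, so δn = 0.0357 × 0.0750 = 0.00268 mol.

0.00268 mol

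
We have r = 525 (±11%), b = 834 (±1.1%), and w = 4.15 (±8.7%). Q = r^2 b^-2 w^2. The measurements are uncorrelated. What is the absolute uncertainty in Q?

1.92

Since Q is a product/quotient, work with relative uncertainties:
  (2·δr/r)² = (2×0.110)² = 0.0484;  (-2·δb/b)² = (-2×0.0110)² = 0.000484;  (2·δw/w)² = (2×0.0870)² = 0.0303
δQ/Q = √(0.0792) = 0.281
Q = 6.82, so δQ = 0.281 × 6.82 = 1.92.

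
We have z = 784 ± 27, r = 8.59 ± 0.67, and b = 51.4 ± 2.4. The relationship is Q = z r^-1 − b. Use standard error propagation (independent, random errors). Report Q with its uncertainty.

39.9 ± 8.14

Let p = z·r^-1 = 91.3. δp/p = √((1·δz/z)² + (-1·δr/r)²) = √(0.00119 + 0.00608) = 0.0853, so δp = 7.78.
Q = p − b: δQ = √(δp² + δb²) = √(60.6 + 5.76) = 8.14
Q = 39.9.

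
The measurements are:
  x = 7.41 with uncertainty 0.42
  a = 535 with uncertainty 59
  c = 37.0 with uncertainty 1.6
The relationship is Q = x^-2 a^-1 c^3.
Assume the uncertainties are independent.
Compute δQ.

0.353

Q is a product of powers, so relative uncertainties combine in quadrature:
  (-2·δx/x)² = (-2×0.0567)² = 0.0129;  (-1·δa/a)² = (-1×0.110)² = 0.0122;  (3·δc/c)² = (3×0.0432)² = 0.0168
δQ/Q = √(0.0418) = 0.205
Q = 1.72, so δQ = 0.205 × 1.72 = 0.353.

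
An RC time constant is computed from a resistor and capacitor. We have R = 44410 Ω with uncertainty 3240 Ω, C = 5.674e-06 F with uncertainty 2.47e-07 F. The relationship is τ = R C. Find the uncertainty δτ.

0.0214 s

Each factor contributes (exponent × relative error)² to (δτ/τ)²:
  (1·δR/R)² = (1×0.0730)² = 0.00532;  (1·δC/C)² = (1×0.0435)² = 0.00190
δτ/τ = √(0.00722) = 0.0850
τ = 0.2520 s, so δτ = 0.0850 × 0.2520 = 0.0214 s.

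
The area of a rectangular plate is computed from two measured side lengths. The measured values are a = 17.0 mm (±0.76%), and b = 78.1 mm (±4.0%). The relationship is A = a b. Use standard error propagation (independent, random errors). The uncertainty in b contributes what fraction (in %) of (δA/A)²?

96.5%

(δA/A)² = (1·δa/a)² + (1·δb/b)²
  a term: (1×0.00760)² = 5.78e-05
  b term: (1×0.0400)² = 0.00160
Total = 0.00166. Share from b = 0.00160/0.00166 = 0.965.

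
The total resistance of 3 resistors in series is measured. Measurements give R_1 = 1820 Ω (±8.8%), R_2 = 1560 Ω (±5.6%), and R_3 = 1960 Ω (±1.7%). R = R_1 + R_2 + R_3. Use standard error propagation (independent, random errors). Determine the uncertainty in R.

185 Ω

R is a linear combination, so absolute uncertainties add in quadrature:
  (δR_1)² = 25700;  (δR_2)² = 7630;  (δR_3)² = 1110
δR = √(34400) = 185 Ω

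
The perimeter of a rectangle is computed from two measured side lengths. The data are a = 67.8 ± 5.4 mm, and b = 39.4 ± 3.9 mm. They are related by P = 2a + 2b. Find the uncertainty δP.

Absolute uncertainties add in quadrature for a linear combination:
  (2·δa)² = 117;  (2·δb)² = 60.8
δP = √(177) = 13.3 mm

13.3 mm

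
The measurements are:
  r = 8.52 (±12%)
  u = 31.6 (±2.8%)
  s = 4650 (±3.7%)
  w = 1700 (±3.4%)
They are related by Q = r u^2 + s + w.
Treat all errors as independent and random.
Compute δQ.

Let p = r·u^2 = 8510. δp/p = √((1·δr/r)² + (2·δu/u)²) = √(0.0144 + 0.00314) = 0.132, so δp = 1130.
Q = p + s + w: δQ = √(δp² + δs² + δw²) = √(1.27e+06 + 29600 + 3340) = 1140

1140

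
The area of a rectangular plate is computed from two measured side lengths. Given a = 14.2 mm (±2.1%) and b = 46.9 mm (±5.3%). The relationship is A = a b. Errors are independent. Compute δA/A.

Since A is a product/quotient, work with relative uncertainties:
  (1·δa/a)² = (1×0.0210)² = 0.000441;  (1·δb/b)² = (1×0.0530)² = 0.00281
δA/A = √(0.00325) = 0.0570

0.0570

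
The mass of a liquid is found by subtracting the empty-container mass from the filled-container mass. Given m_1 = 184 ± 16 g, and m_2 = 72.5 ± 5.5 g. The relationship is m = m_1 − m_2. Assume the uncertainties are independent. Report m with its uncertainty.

Sums and differences: (δm)² = Σ (cᵢ δxᵢ)².
  (δm_1)² = 256;  (δm_2)² = 30.2
δm = √(286) = 16.9 g
m = 112 g.

112 ± 16.9 g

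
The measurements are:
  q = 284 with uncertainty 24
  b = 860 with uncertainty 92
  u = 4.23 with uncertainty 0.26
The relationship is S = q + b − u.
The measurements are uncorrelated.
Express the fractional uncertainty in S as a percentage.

8.34%

For a sum/difference, combine absolute errors in quadrature:
  (δq)² = 576;  (δb)² = 8460;  (δu)² = 0.0676
δS = √(9040) = 95.1
S = 1140, so δS/S = 95.1/1140 = 0.0834.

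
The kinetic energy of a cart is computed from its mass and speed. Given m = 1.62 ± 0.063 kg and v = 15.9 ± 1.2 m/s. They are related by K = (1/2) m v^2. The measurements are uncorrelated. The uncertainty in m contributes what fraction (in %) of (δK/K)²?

(δK/K)² = (1·δm/m)² + (2·δv/v)²
  m term: (1×0.0389)² = 0.00151
  v term: (2×0.0755)² = 0.0228
Total = 0.0243. Share from m = 0.00151/0.0243 = 0.0622.

6.22%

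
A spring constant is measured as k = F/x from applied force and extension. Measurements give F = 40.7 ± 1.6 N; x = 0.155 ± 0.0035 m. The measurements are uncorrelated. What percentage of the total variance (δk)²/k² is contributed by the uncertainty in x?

(δk/k)² = (1·δF/F)² + (-1·δx/x)²
  F term: (1×0.0393)² = 0.00155
  x term: (-1×0.0226)² = 0.000510
Total = 0.00206. Share from x = 0.000510/0.00206 = 0.248.

24.8%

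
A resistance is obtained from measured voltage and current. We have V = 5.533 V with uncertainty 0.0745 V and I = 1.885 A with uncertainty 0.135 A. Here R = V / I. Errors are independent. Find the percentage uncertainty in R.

7.29%

Each factor contributes (exponent × relative error)² to (δR/R)²:
  (1·δV/V)² = (1×0.0135)² = 0.000181;  (-1·δI/I)² = (-1×0.0716)² = 0.00513
δR/R = √(0.00531) = 0.0729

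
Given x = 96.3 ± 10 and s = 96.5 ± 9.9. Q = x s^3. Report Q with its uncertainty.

(8.65 ± 2.81) × 10^7

Each factor contributes (exponent × relative error)² to (δQ/Q)²:
  (1·δx/x)² = (1×0.104)² = 0.0108;  (3·δs/s)² = (3×0.103)² = 0.0947
δQ/Q = √(0.106) = 0.325
Q = 8.65e+07, so δQ = 0.325 × 8.65e+07 = 2.81e+07.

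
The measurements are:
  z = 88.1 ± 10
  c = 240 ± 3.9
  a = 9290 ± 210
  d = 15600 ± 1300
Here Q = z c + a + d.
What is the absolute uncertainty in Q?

2760

Let p = z·c = 21100. δp/p = √((1·δz/z)² + (1·δc/c)²) = √(0.0129 + 0.000264) = 0.115, so δp = 2420.
Q = p + a + d: δQ = √(δp² + δa² + δd²) = √(5.88e+06 + 44100 + 1.69e+06) = 2760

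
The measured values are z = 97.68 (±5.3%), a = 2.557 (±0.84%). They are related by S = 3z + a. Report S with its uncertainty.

For a sum/difference, combine absolute errors in quadrature:
  (3·δz)² = 241;  (δa)² = 0.000461
δS = √(241) = 15.5
S = 295.6.

295.6 ± 15.5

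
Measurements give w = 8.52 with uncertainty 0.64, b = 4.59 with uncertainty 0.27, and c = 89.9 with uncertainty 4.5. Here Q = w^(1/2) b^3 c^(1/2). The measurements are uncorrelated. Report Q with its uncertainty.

Each factor contributes (exponent × relative error)² to (δQ/Q)²:
  (½·δw/w)² = (0.5×0.0751)² = 0.00141;  (3·δb/b)² = (3×0.0588)² = 0.0311;  (½·δc/c)² = (0.5×0.0501)² = 0.000626
δQ/Q = √(0.0332) = 0.182
Q = 2680, so δQ = 0.182 × 2680 = 487.

2680 ± 487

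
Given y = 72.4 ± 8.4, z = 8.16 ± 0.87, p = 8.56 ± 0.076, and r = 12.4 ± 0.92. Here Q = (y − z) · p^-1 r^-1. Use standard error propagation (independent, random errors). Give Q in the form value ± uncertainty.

0.605 ± 0.0915

Let u = y − z = 64.2. δu = √(δy² + δz²) = √(70.6 + 0.757) = 8.44, so δu/u = 0.131.
Q is then a monomial in u, p, r:
δQ/Q = √((δu/u)² + (-1·δp/p)² + (-1·δr/r)²) = √(0.0173 + 7.88e-05 + 0.00550) = 0.151
Q = 0.605, so δQ = 0.151 × 0.605 = 0.0915.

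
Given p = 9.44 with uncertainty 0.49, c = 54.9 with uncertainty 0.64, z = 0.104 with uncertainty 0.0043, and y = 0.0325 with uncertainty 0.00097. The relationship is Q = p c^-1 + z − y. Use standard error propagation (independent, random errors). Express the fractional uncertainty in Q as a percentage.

Let w = p·c^-1 = 0.172. δw/w = √((1·δp/p)² + (-1·δc/c)²) = √(0.00269 + 0.000136) = 0.0532, so δw = 0.00915.
Q = w + z − y: δQ = √(δw² + δz² + δy²) = √(8.37e-05 + 1.85e-05 + 9.41e-07) = 0.0102
Q = 0.243, so δQ/Q = 0.0102/0.243 = 0.0417.

4.17%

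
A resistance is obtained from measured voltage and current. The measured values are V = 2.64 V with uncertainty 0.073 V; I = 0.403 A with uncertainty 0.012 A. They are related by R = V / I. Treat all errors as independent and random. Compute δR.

R is a product of powers, so relative uncertainties combine in quadrature:
  (1·δV/V)² = (1×0.0277)² = 0.000765;  (-1·δI/I)² = (-1×0.0298)² = 0.000887
δR/R = √(0.00165) = 0.0406
R = 6.55 Ω, so δR = 0.0406 × 6.55 = 0.266 Ω.

0.266 Ω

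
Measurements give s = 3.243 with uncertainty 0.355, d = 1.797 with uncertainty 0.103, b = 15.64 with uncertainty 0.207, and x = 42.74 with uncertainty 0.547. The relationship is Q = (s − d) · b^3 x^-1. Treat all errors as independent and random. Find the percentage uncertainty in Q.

Let u = s − d = 1.446. δu = √(δs² + δd²) = √(0.126 + 0.0106) = 0.370, so δu/u = 0.256.
Q is then a monomial in u, b, x:
δQ/Q = √((δu/u)² + (3·δb/b)² + (-1·δx/x)²) = √(0.0653 + 0.00158 + 0.000164) = 0.259

25.9%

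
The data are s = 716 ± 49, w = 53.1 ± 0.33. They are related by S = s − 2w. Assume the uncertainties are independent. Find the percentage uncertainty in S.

8.04%

Each term contributes (cᵢ δxᵢ)² to (δS)²:
  (δs)² = 2400;  (2·δw)² = 0.436
δS = √(2400) = 49.0
S = 610, so δS/S = 49.0/610 = 0.0804.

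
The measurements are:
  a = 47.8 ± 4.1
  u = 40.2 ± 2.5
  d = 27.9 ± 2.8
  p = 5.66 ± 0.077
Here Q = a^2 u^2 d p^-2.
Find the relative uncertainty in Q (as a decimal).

0.236

For a monomial Q ∝ a^2, u^2, d, p^-2, fractional errors add in quadrature:
  (2·δa/a)² = (2×0.0858)² = 0.0294;  (2·δu/u)² = (2×0.0622)² = 0.0155;  (1·δd/d)² = (1×0.100)² = 0.0101;  (-2·δp/p)² = (-2×0.0136)² = 0.000740
δQ/Q = √(0.0557) = 0.236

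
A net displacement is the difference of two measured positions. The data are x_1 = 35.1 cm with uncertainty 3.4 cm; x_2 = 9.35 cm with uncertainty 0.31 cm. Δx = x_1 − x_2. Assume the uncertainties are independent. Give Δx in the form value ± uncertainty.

25.8 ± 3.41 cm

For a sum/difference, combine absolute errors in quadrature:
  (δx_1)² = 11.6;  (δx_2)² = 0.0961
δΔx = √(11.7) = 3.41 cm
Δx = 25.8 cm.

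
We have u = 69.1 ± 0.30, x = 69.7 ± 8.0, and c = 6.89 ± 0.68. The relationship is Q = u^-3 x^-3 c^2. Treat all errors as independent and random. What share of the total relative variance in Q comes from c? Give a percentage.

24.7%

(δQ/Q)² = (-3·δu/u)² + (-3·δx/x)² + (2·δc/c)²
  u term: (-3×0.00434)² = 0.000170
  x term: (-3×0.115)² = 0.119
  c term: (2×0.0987)² = 0.0390
Total = 0.158. Share from c = 0.0390/0.158 = 0.247.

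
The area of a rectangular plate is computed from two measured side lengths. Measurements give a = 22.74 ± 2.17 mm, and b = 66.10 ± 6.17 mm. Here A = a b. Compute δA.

201 mm^2

Since A is a product/quotient, work with relative uncertainties:
  (1·δa/a)² = (1×0.0954)² = 0.00911;  (1·δb/b)² = (1×0.0933)² = 0.00871
δA/A = √(0.0178) = 0.133
A = 1503 mm^2, so δA = 0.133 × 1503 = 201 mm^2.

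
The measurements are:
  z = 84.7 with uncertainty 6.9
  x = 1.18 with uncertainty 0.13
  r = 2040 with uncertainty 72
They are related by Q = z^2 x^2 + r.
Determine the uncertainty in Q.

2740

Let p = z^2·x^2 = 9990. δp/p = √((2·δz/z)² + (2·δx/x)²) = √(0.0265 + 0.0485) = 0.274, so δp = 2740.
Q = p + r: δQ = √(δp² + δr²) = √(7.49e+06 + 5180) = 2740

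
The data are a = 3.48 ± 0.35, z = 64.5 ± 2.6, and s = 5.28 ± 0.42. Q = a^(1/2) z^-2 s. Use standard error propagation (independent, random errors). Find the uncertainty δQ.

Since Q is a product/quotient, work with relative uncertainties:
  (½·δa/a)² = (0.5×0.101)² = 0.00253;  (-2·δz/z)² = (-2×0.0403)² = 0.00650;  (1·δs/s)² = (1×0.0795)² = 0.00633
δQ/Q = √(0.0154) = 0.124
Q = 0.00237, so δQ = 0.124 × 0.00237 = 0.000293.

0.000293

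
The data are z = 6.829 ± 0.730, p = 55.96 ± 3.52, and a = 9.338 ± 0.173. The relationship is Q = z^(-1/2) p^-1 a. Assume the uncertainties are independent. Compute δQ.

0.00540

For a monomial Q ∝ z^(-1/2), p^-1, a, fractional errors add in quadrature:
  (−½·δz/z)² = (-0.5×0.107)² = 0.00286;  (-1·δp/p)² = (-1×0.0629)² = 0.00396;  (1·δa/a)² = (1×0.0185)² = 0.000343
δQ/Q = √(0.00716) = 0.0846
Q = 0.06386, so δQ = 0.0846 × 0.06386 = 0.00540.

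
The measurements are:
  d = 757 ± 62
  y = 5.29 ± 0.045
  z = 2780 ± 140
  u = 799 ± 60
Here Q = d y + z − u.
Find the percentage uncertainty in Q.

6.07%

Let p = d·y = 4000. δp/p = √((1·δd/d)² + (1·δy/y)²) = √(0.00671 + 7.24e-05) = 0.0823, so δp = 330.
Q = p + z − u: δQ = √(δp² + δz² + δu²) = √(1.09e+05 + 19600 + 3600) = 363
Q = 5990, so δQ/Q = 363/5990 = 0.0607.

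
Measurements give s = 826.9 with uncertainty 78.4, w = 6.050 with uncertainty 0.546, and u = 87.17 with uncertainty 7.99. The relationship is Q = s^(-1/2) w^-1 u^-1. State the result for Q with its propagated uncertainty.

(6.594 ± 0.904) × 10^-5

Relative error in a monomial: (δQ/Q)² = Σ (nᵢ · δxᵢ/xᵢ)².
  (−½·δs/s)² = (-0.5×0.0948)² = 0.00225;  (-1·δw/w)² = (-1×0.0902)² = 0.00814;  (-1·δu/u)² = (-1×0.0917)² = 0.00840
δQ/Q = √(0.0188) = 0.137
Q = 6.594e-05, so δQ = 0.137 × 6.594e-05 = 9.04e-06.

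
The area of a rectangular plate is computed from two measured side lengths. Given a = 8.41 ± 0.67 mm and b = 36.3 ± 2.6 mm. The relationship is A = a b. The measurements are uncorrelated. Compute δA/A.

Each factor contributes (exponent × relative error)² to (δA/A)²:
  (1·δa/a)² = (1×0.0797)² = 0.00635;  (1·δb/b)² = (1×0.0716)² = 0.00513
δA/A = √(0.0115) = 0.107

0.107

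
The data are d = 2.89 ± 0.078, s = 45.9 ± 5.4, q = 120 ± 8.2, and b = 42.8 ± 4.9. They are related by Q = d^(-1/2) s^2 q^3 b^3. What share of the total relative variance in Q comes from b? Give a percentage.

54.7%

(δQ/Q)² = (−½·δd/d)² + (2·δs/s)² + (3·δq/q)² + (3·δb/b)²
  d term: (-0.5×0.0270)² = 0.000182
  s term: (2×0.118)² = 0.0554
  q term: (3×0.0683)² = 0.0420
  b term: (3×0.114)² = 0.118
Total = 0.216. Share from b = 0.118/0.216 = 0.547.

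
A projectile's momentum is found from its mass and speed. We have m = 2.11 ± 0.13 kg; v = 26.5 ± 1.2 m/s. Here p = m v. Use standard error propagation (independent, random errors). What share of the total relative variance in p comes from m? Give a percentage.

64.9%

(δp/p)² = (1·δm/m)² + (1·δv/v)²
  m term: (1×0.0616)² = 0.00380
  v term: (1×0.0453)² = 0.00205
Total = 0.00585. Share from m = 0.00380/0.00585 = 0.649.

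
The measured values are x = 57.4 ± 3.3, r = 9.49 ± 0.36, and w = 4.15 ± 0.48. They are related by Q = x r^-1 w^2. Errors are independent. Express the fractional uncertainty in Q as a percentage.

24.1%

Since Q is a product/quotient, work with relative uncertainties:
  (1·δx/x)² = (1×0.0575)² = 0.00331;  (-1·δr/r)² = (-1×0.0379)² = 0.00144;  (2·δw/w)² = (2×0.116)² = 0.0535
δQ/Q = √(0.0583) = 0.241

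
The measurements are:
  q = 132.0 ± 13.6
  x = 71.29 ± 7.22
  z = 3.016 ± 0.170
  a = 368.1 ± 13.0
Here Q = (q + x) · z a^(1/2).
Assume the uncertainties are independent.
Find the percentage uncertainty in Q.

Let u = q + x = 203.3. δu = √(δq² + δx²) = √(185 + 52.1) = 15.4, so δu/u = 0.0757.
Q is then a monomial in u, z, a:
δQ/Q = √((δu/u)² + (1·δz/z)² + (½·δa/a)²) = √(0.00574 + 0.00318 + 0.000312) = 0.0961

9.61%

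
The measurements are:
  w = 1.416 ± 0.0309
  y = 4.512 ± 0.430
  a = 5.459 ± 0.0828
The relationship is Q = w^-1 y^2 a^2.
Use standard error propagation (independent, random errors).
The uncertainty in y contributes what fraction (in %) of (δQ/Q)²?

(δQ/Q)² = (-1·δw/w)² + (2·δy/y)² + (2·δa/a)²
  w term: (-1×0.0218)² = 0.000476
  y term: (2×0.0953)² = 0.0363
  a term: (2×0.0152)² = 0.000920
Total = 0.0377. Share from y = 0.0363/0.0377 = 0.963.

96.3%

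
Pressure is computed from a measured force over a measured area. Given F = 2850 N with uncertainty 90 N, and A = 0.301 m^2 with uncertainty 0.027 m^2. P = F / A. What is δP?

Each factor contributes (exponent × relative error)² to (δP/P)²:
  (1·δF/F)² = (1×0.0316)² = 0.000997;  (-1·δA/A)² = (-1×0.0897)² = 0.00805
δP/P = √(0.00904) = 0.0951
P = 9470 Pa, so δP = 0.0951 × 9470 = 900 Pa.

900 Pa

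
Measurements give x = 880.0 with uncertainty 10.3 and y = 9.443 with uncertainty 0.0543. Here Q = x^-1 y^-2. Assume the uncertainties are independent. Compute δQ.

2.09e-07

Relative error in a monomial: (δQ/Q)² = Σ (nᵢ · δxᵢ/xᵢ)².
  (-1·δx/x)² = (-1×0.0117)² = 0.000137;  (-2·δy/y)² = (-2×0.00575)² = 0.000132
δQ/Q = √(0.000269) = 0.0164
Q = 1.274e-05, so δQ = 0.0164 × 1.274e-05 = 2.09e-07.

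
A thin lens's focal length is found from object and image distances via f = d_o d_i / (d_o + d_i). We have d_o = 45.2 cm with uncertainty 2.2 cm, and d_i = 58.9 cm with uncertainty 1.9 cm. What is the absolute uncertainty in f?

0.790 cm

∂f/∂d_o = (d_i/(d_o+d_i))² = 0.320;  ∂f/∂d_i = (d_o/(d_o+d_i))² = 0.189
δf = √((∂f/∂d_o · δd_o)² + (∂f/∂d_i · δd_i)²) = √(0.496 + 0.128) = 0.790 cm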